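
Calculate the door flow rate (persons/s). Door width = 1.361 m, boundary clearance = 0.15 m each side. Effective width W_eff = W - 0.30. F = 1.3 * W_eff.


W_eff = 1.361 - 0.30 = 1.061 m
F = 1.3 * 1.061 = 1.3793 persons/s

1.3793 persons/s


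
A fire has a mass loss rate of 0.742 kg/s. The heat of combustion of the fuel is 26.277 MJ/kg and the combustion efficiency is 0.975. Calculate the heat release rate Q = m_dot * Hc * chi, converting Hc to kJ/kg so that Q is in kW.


Hc = 26.277 MJ/kg = 26.277 * 1000 kJ/kg = 26277 kJ/kg
Q = 0.742 kg/s * 26277 kJ/kg * 0.975 = 19010 kW

19010 kW


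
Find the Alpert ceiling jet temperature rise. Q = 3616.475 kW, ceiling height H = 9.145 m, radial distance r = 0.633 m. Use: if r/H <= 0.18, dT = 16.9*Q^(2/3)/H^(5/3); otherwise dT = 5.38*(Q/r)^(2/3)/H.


r/H = 0.633 / 9.145 = 0.069218
r/H <= 0.18, so dT = 16.9*Q^(2/3)/H^(5/3)
Q^(2/3) = 235.61
H^(5/3) = 39.992
dT = 16.9 * 235.61 / 39.992 = 99.564 K

99.564 K


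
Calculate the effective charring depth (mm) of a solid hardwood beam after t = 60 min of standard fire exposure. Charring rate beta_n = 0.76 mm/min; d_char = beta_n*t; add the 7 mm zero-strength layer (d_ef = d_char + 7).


d_char = 0.76 * 60 = 45.6 mm
d_ef = 45.6 + 1.0*7 = 52.6 mm

52.6 mm


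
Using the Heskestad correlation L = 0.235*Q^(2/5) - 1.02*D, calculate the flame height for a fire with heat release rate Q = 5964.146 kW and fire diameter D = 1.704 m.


Q^(2/5) = 32.376
0.235 * Q^(2/5) = 7.6083
1.02 * D = 1.7381
L = 5.8702 m

5.8702 m


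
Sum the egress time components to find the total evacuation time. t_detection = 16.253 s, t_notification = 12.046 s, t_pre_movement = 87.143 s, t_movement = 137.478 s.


Total = 16.253 + 12.046 + 87.143 + 137.478 = 252.92 s

252.92 s


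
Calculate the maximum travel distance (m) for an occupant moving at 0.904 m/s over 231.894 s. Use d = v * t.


d = 0.904 * 231.894 = 209.63 m

209.63 m


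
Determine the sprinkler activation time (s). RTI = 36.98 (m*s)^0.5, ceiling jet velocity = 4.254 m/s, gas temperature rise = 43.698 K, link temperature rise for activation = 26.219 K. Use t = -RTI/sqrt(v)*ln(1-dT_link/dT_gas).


dT_link/dT_gas = 0.60000
ln(1 - 0.60000) = -0.91630
t = -36.98 / sqrt(4.254) * -0.91630 = 16.429 s

16.429 s


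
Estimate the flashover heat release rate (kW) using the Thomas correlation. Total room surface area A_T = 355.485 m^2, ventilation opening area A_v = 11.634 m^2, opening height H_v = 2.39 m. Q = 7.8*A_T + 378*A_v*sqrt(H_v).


7.8*A_T = 2772.783
sqrt(H_v) = 1.5460
378*A_v*sqrt(H_v) = 6798.6
Q = 2772.783 + 6798.6 = 9571.4 kW

9571.4 kW


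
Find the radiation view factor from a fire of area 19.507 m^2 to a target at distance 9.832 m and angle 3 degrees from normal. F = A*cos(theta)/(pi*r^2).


cos(3 deg) = 0.99863
pi*r^2 = 303.69
F = 19.507 * 0.99863 / 303.69 = 0.064145

0.064145


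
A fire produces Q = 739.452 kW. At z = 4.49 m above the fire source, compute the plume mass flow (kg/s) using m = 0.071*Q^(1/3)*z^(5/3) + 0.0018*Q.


Q^(1/3) = 9.0428
z^(5/3) = 12.220
First term = 0.071 * 9.0428 * 12.220 = 7.8458
Second term = 0.0018 * 739.452 = 1.3310
m = 9.1768 kg/s

9.1768 kg/s


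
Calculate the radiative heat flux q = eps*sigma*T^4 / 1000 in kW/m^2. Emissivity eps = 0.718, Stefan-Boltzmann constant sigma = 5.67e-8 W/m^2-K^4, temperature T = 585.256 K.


T^4 = 1.1732e+11
q = 0.718 * 5.67e-8 * 1.1732e+11 / 1000 = 4.7763 kW/m^2

4.7763 kW/m^2


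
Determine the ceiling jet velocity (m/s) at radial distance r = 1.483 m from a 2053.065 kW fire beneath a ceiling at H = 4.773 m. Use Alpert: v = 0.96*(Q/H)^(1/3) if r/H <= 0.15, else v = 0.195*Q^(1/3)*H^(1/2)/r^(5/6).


r/H = 1.483 / 4.773 = 0.31071
r/H > 0.15, so v = 0.195*Q^(1/3)*H^(1/2)/r^(5/6)
Q^(1/3) = 12.710
H^(1/2) = 2.1847
r^(5/6) = 1.3887
v = 0.195 * 12.710 * 2.1847 / 1.3887 = 3.8989 m/s

3.8989 m/s


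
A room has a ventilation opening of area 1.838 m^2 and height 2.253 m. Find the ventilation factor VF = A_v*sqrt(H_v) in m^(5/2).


sqrt(H_v) = 1.5010
VF = 1.838 * 1.5010 = 2.7588 m^(5/2)

2.7588 m^(5/2)


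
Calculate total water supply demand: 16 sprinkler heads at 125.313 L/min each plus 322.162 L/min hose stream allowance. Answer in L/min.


Sprinkler demand = 16 * 125.313 = 2005.008 L/min
Total = 2005.008 + 322.162 = 2327.17 L/min

2327.17 L/min


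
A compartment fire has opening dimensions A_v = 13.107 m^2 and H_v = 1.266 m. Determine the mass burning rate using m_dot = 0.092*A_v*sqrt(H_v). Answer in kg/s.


sqrt(H_v) = 1.1252
m_dot = 0.092 * 13.107 * 1.1252 = 1.3568 kg/s

1.3568 kg/s


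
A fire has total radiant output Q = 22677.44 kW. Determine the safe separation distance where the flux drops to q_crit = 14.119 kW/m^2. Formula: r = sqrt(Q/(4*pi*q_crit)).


4*pi*q_crit = 177.42
Q/(4*pi*q_crit) = 127.81
r = sqrt(127.81) = 11.306 m

11.306 m


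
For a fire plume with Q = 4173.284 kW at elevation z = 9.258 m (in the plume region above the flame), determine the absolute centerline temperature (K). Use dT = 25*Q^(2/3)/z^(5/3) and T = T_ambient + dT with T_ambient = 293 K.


Q^(2/3) = 259.21
z^(5/3) = 40.819
dT = 25 * 259.21 / 40.819 = 158.76 K
T = 293 + 158.76 = 451.76 K

451.76 K


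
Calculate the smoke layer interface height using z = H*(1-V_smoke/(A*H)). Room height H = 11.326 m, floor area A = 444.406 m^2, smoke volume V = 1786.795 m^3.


V/(A*H) = 0.35499
1 - 0.35499 = 0.64501
z = 11.326 * 0.64501 = 7.3054 m

7.3054 m


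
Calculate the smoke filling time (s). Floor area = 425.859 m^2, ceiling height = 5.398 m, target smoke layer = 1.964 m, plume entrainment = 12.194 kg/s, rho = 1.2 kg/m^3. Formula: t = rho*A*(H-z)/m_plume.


H - z = 3.434 m
t = 1.2 * 425.859 * 3.434 / 12.194 = 143.91 s

143.91 s


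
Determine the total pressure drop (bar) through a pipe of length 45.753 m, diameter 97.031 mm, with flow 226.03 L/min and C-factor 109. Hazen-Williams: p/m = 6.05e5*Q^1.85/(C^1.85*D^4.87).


Q^1.85 = 22657
C^1.85 = 5878.1
D^4.87 = 4.7452e+09
p/m = 0.00049144 bar/m
p_total = 0.00049144 * 45.753 = 0.022485 bar

0.022485 bar


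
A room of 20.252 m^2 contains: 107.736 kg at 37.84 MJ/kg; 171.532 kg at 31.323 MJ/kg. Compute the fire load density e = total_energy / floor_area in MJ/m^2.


Total energy = 107.736*37.84 + 171.532*31.323
= 4076.730 + 5372.897
= 9449.627 MJ
e = 9449.627 / 20.252 = 466.60 MJ/m^2

466.60 MJ/m^2


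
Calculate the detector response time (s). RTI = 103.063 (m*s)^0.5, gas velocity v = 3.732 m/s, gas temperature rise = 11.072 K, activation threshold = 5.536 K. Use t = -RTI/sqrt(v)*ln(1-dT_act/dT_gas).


dT_act/dT_gas = 0.5
ln(1 - 0.5) = -0.69315
t = -103.063 / sqrt(3.732) * -0.69315 = 36.979 s

36.979 s


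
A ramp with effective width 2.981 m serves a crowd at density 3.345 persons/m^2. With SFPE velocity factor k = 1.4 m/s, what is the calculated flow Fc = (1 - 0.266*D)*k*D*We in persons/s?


1 - 0.266*D = 1 - 0.266*3.345 = 0.11023
Fs = 0.11023 * 1.4 * 3.345 = 0.51621 persons/(s*m)
Fc = 0.51621 * 2.981 = 1.5388 persons/s

1.5388 persons/s


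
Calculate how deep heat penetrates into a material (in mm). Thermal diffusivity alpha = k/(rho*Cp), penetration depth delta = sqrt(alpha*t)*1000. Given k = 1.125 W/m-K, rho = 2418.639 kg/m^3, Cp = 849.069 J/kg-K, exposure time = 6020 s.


alpha = 1.125 / (2418.639 * 849.069) = 5.4782e-07 m^2/s
alpha * t = 0.0032979
delta = sqrt(0.0032979) * 1000 = 57.427 mm

57.427 mm


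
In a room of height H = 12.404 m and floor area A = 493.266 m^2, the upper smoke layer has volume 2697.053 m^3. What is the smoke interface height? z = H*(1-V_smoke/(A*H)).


V/(A*H) = 0.44081
1 - 0.44081 = 0.55919
z = 12.404 * 0.55919 = 6.9363 m

6.9363 m


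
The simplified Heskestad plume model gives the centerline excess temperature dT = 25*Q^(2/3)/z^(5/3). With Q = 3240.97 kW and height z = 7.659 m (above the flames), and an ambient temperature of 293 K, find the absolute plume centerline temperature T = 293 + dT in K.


Q^(2/3) = 219.00
z^(5/3) = 29.759
dT = 25 * 219.00 / 29.759 = 183.98 K
T = 293 + 183.98 = 476.98 K

476.98 K


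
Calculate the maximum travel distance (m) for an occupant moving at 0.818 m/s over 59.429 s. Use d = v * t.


d = 0.818 * 59.429 = 48.613 m

48.613 m


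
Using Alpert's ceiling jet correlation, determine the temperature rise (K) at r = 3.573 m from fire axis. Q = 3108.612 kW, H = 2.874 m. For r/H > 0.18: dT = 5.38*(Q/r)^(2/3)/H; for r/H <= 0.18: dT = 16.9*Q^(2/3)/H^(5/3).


r/H = 3.573 / 2.874 = 1.2432
r/H > 0.18, so dT = 5.38*(Q/r)^(2/3)/H
Q/r = 870.03
(Q/r)^(2/3) = 91.136
dT = 5.38 * 91.136 / 2.874 = 170.60 K

170.60 K


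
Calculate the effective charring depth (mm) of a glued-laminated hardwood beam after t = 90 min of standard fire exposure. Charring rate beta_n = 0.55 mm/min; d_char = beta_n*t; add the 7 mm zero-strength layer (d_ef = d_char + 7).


d_char = 0.55 * 90 = 49.5 mm
d_ef = 49.5 + 1.0*7 = 56.5 mm

56.5 mm


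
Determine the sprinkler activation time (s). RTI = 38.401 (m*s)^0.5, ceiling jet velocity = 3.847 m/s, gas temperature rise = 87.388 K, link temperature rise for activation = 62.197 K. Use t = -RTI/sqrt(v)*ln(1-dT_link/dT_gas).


dT_link/dT_gas = 0.71173
ln(1 - 0.71173) = -1.2439
t = -38.401 / sqrt(3.847) * -1.2439 = 24.353 s

24.353 s


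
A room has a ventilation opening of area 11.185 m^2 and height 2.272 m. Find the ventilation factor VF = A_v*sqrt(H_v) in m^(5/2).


sqrt(H_v) = 1.5073
VF = 11.185 * 1.5073 = 16.859 m^(5/2)

16.859 m^(5/2)


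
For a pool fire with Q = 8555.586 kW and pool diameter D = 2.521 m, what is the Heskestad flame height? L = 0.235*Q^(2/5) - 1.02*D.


Q^(2/5) = 37.402
0.235 * Q^(2/5) = 8.7896
1.02 * D = 2.5714
L = 6.2182 m

6.2182 m


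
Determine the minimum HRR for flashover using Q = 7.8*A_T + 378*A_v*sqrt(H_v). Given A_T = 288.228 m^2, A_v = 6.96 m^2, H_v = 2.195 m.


7.8*A_T = 2248.2
sqrt(H_v) = 1.4816
378*A_v*sqrt(H_v) = 3897.8
Q = 2248.2 + 3897.8 = 6146.0 kW

6146.0 kW


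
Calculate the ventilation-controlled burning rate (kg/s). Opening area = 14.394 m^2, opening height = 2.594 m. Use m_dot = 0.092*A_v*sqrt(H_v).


sqrt(H_v) = 1.6106
m_dot = 0.092 * 14.394 * 1.6106 = 2.1328 kg/s

2.1328 kg/s


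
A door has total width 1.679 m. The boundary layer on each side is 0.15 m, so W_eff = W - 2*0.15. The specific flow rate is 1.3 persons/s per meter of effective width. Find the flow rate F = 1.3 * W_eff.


W_eff = 1.679 - 0.30 = 1.379 m
F = 1.3 * 1.379 = 1.7927 persons/s

1.7927 persons/s


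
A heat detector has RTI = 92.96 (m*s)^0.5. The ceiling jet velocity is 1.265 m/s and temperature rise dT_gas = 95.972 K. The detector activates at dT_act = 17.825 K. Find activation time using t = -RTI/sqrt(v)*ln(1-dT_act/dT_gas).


dT_act/dT_gas = 0.18573
ln(1 - 0.18573) = -0.20546
t = -92.96 / sqrt(1.265) * -0.20546 = 16.982 s

16.982 s


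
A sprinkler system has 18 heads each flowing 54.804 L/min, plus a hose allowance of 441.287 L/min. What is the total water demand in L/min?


Sprinkler demand = 18 * 54.804 = 986.472 L/min
Total = 986.472 + 441.287 = 1427.759 L/min

1427.759 L/min


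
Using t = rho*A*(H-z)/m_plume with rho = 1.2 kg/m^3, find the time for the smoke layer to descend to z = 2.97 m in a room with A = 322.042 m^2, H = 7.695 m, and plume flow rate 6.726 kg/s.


H - z = 4.725 m
t = 1.2 * 322.042 * 4.725 / 6.726 = 271.48 s

271.48 s


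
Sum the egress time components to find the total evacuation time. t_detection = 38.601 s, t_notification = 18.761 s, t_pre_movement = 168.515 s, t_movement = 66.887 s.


Total = 38.601 + 18.761 + 168.515 + 66.887 = 292.764 s

292.764 s


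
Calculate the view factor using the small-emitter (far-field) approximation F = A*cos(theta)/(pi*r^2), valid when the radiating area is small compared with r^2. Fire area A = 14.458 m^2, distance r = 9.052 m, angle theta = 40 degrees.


cos(40 deg) = 0.76604
pi*r^2 = 257.42
F = 14.458 * 0.76604 / 257.42 = 0.043025

0.043025


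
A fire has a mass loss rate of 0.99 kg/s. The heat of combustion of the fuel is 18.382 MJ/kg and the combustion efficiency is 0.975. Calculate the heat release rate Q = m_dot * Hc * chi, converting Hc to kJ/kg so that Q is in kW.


Hc = 18.382 MJ/kg = 18.382 * 1000 kJ/kg = 18382 kJ/kg
Q = 0.99 kg/s * 18382 kJ/kg * 0.975 = 17743 kW

17743 kW


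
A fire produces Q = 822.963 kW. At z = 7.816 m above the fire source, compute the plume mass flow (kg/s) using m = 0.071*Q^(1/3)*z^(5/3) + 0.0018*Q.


Q^(1/3) = 9.3712
z^(5/3) = 30.783
First term = 0.071 * 9.3712 * 30.783 = 20.481
Second term = 0.0018 * 822.963 = 1.4813
m = 21.963 kg/s

21.963 kg/s


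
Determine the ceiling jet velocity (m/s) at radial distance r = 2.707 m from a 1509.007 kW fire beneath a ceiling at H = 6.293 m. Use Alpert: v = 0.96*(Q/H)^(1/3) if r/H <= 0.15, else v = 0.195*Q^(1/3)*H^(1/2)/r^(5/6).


r/H = 2.707 / 6.293 = 0.43016
r/H > 0.15, so v = 0.195*Q^(1/3)*H^(1/2)/r^(5/6)
Q^(1/3) = 11.470
H^(1/2) = 2.5086
r^(5/6) = 2.2930
v = 0.195 * 11.470 * 2.5086 / 2.2930 = 2.4469 m/s

2.4469 m/s


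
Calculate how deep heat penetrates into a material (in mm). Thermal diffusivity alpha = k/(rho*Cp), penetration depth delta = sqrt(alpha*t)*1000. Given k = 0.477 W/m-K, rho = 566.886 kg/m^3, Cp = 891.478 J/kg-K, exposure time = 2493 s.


alpha = 0.477 / (566.886 * 891.478) = 9.4387e-07 m^2/s
alpha * t = 0.0023531
delta = sqrt(0.0023531) * 1000 = 48.508 mm

48.508 mm


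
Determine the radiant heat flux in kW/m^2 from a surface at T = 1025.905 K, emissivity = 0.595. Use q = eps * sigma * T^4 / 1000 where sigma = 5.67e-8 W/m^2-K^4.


T^4 = 1.1077e+12
q = 0.595 * 5.67e-8 * 1.1077e+12 / 1000 = 37.370 kW/m^2

37.370 kW/m^2


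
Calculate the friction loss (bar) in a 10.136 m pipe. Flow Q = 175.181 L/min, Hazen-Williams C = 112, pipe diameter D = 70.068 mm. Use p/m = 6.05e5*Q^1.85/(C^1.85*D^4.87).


Q^1.85 = 14140
C^1.85 = 6180.9
D^4.87 = 9.7203e+08
p/m = 0.0014239 bar/m
p_total = 0.0014239 * 10.136 = 0.014432 bar

0.014432 bar


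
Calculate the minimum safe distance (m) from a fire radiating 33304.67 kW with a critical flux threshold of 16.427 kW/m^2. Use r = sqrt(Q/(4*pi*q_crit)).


4*pi*q_crit = 206.43
Q/(4*pi*q_crit) = 161.34
r = sqrt(161.34) = 12.702 m

12.702 m


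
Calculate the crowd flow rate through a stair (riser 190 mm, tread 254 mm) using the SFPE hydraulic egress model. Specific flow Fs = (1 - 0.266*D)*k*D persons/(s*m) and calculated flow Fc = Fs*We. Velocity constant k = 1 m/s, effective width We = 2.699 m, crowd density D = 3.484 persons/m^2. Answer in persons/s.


1 - 0.266*D = 1 - 0.266*3.484 = 0.073256
Fs = 0.073256 * 1 * 3.484 = 0.25522 persons/(s*m)
Fc = 0.25522 * 2.699 = 0.68885 persons/s

0.68885 persons/s


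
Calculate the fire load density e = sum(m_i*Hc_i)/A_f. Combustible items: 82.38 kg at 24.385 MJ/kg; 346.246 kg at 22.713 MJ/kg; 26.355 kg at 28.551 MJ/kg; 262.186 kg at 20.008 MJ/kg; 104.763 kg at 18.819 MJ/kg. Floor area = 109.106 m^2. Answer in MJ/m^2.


Total energy = 82.38*24.385 + 346.246*22.713 + 26.355*28.551 + 262.186*20.008 + 104.763*18.819
= 2008.836 + 7864.285 + 752.4616 + 5245.817 + 1971.535
= 17842.94 MJ
e = 17842.94 / 109.106 = 163.54 MJ/m^2

163.54 MJ/m^2


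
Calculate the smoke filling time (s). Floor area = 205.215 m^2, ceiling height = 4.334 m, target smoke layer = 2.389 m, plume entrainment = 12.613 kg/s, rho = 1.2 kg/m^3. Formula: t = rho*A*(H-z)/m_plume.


H - z = 1.945 m
t = 1.2 * 205.215 * 1.945 / 12.613 = 37.974 s

37.974 s


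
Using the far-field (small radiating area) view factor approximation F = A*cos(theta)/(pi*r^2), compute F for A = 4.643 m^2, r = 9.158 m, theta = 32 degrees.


cos(32 deg) = 0.84805
pi*r^2 = 263.48
F = 4.643 * 0.84805 / 263.48 = 0.014944

0.014944


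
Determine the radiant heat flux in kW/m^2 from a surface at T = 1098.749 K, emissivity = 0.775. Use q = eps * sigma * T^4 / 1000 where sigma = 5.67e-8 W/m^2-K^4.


T^4 = 1.4575e+12
q = 0.775 * 5.67e-8 * 1.4575e+12 / 1000 = 64.044 kW/m^2

64.044 kW/m^2


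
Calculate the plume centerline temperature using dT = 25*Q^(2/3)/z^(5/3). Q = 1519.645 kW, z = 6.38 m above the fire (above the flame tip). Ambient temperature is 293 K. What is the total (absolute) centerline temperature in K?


Q^(2/3) = 132.18
z^(5/3) = 21.947
dT = 25 * 132.18 / 21.947 = 150.57 K
T = 293 + 150.57 = 443.57 K

443.57 K


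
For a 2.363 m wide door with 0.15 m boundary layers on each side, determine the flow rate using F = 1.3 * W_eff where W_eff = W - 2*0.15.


W_eff = 2.363 - 0.30 = 2.063 m
F = 1.3 * 2.063 = 2.6819 persons/s

2.6819 persons/s


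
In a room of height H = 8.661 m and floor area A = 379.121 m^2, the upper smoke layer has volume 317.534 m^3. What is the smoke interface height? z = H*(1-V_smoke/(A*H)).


V/(A*H) = 0.096704
1 - 0.096704 = 0.90330
z = 8.661 * 0.90330 = 7.8234 m

7.8234 m


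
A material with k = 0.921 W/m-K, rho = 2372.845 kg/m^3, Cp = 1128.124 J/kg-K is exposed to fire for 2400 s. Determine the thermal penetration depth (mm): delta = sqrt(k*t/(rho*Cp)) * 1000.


alpha = 0.921 / (2372.845 * 1128.124) = 3.4406e-07 m^2/s
alpha * t = 0.00082574
delta = sqrt(0.00082574) * 1000 = 28.736 mm

28.736 mm


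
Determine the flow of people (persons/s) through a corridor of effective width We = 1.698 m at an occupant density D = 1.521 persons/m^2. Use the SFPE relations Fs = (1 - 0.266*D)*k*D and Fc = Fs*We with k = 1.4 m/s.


1 - 0.266*D = 1 - 0.266*1.521 = 0.59541
Fs = 0.59541 * 1.4 * 1.521 = 1.2679 persons/(s*m)
Fc = 1.2679 * 1.698 = 2.1529 persons/s

2.1529 persons/s


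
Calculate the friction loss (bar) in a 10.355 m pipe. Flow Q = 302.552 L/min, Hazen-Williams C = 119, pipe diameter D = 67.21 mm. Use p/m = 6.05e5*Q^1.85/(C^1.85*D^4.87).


Q^1.85 = 38858
C^1.85 = 6914.5
D^4.87 = 7.9360e+08
p/m = 0.0042842 bar/m
p_total = 0.0042842 * 10.355 = 0.044363 bar

0.044363 bar


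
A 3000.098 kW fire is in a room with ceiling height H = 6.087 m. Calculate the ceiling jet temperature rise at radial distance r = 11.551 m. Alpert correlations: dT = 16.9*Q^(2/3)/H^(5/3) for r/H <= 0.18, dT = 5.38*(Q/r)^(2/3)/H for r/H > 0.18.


r/H = 11.551 / 6.087 = 1.8977
r/H > 0.18, so dT = 5.38*(Q/r)^(2/3)/H
Q/r = 259.73
(Q/r)^(2/3) = 40.708
dT = 5.38 * 40.708 / 6.087 = 35.980 K

35.980 K


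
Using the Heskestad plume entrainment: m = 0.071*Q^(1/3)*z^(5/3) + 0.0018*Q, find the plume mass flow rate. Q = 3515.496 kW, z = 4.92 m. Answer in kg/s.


Q^(1/3) = 15.205
z^(5/3) = 14.232
First term = 0.071 * 15.205 * 14.232 = 15.365
Second term = 0.0018 * 3515.496 = 6.3279
m = 21.693 kg/s

21.693 kg/s


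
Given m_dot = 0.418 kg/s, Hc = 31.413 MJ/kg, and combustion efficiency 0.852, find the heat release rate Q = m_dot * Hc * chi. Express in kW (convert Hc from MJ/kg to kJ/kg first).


Hc = 31.413 MJ/kg = 31.413 * 1000 kJ/kg = 31413 kJ/kg
Q = 0.418 kg/s * 31413 kJ/kg * 0.852 = 11187 kW

11187 kW


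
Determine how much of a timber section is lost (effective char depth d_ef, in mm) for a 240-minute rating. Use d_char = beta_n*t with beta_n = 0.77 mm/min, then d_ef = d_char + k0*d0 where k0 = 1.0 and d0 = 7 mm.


d_char = 0.77 * 240 = 184.8 mm
d_ef = 184.8 + 1.0*7 = 191.8 mm

191.8 mm


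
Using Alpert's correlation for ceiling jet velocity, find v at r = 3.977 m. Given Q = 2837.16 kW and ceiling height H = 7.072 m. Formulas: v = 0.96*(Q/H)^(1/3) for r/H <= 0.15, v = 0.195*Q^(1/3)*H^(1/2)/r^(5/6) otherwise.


r/H = 3.977 / 7.072 = 0.56236
r/H > 0.15, so v = 0.195*Q^(1/3)*H^(1/2)/r^(5/6)
Q^(1/3) = 14.157
H^(1/2) = 2.6593
r^(5/6) = 3.1596
v = 0.195 * 14.157 * 2.6593 / 3.1596 = 2.3235 m/s

2.3235 m/s


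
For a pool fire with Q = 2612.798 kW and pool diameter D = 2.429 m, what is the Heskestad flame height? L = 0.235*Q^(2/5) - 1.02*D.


Q^(2/5) = 23.272
0.235 * Q^(2/5) = 5.4690
1.02 * D = 2.4776
L = 2.9914 m

2.9914 m


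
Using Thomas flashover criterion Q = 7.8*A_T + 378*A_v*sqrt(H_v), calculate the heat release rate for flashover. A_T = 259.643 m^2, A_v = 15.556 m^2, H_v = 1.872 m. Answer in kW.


7.8*A_T = 2025.2
sqrt(H_v) = 1.3682
378*A_v*sqrt(H_v) = 8045.3
Q = 2025.2 + 8045.3 = 10071 kW

10071 kW


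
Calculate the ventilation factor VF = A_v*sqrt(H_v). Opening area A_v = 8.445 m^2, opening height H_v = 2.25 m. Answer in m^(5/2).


sqrt(H_v) = 1.5
VF = 8.445 * 1.5 = 12.668 m^(5/2)

12.668 m^(5/2)


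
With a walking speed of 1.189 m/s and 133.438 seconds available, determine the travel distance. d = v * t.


d = 1.189 * 133.438 = 158.66 m

158.66 m


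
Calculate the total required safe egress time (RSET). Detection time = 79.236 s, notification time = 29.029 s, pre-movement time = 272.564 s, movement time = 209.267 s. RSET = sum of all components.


Total = 79.236 + 29.029 + 272.564 + 209.267 = 590.096 s

590.096 s


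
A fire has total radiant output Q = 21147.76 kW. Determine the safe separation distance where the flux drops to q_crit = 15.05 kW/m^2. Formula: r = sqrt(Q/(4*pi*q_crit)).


4*pi*q_crit = 189.12
Q/(4*pi*q_crit) = 111.82
r = sqrt(111.82) = 10.574 m

10.574 m


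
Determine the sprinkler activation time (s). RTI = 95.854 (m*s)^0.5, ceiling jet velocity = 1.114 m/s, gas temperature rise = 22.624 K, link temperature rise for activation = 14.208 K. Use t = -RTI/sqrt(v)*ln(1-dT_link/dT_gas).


dT_link/dT_gas = 0.62801
ln(1 - 0.62801) = -0.98888
t = -95.854 / sqrt(1.114) * -0.98888 = 89.807 s

89.807 s


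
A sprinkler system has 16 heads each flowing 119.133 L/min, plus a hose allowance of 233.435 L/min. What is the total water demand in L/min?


Sprinkler demand = 16 * 119.133 = 1906.128 L/min
Total = 1906.128 + 233.435 = 2139.563 L/min

2139.563 L/min


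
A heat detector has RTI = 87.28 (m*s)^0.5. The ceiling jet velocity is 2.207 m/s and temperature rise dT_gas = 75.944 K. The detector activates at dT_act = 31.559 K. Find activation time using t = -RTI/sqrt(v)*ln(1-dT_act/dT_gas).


dT_act/dT_gas = 0.41556
ln(1 - 0.41556) = -0.53709
t = -87.28 / sqrt(2.207) * -0.53709 = 31.555 s

31.555 s


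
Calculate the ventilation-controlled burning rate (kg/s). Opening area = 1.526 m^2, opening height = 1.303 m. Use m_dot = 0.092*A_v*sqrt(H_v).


sqrt(H_v) = 1.1415
m_dot = 0.092 * 1.526 * 1.1415 = 0.16026 kg/s

0.16026 kg/s


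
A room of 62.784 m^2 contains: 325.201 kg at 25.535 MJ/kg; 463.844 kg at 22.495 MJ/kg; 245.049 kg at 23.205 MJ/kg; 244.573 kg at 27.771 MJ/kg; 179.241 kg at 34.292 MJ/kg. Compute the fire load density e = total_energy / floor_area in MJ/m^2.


Total energy = 325.201*25.535 + 463.844*22.495 + 245.049*23.205 + 244.573*27.771 + 179.241*34.292
= 8304.008 + 10434.17 + 5686.362 + 6792.037 + 6146.532
= 37363.11 MJ
e = 37363.11 / 62.784 = 595.11 MJ/m^2

595.11 MJ/m^2


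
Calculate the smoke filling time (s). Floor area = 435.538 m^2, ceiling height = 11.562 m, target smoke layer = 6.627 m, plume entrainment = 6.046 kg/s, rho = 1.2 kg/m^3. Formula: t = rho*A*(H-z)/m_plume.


H - z = 4.935 m
t = 1.2 * 435.538 * 4.935 / 6.046 = 426.61 s

426.61 s


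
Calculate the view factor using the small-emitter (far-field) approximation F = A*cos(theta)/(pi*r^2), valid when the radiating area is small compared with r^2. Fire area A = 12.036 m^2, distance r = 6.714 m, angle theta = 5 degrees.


cos(5 deg) = 0.99619
pi*r^2 = 141.62
F = 12.036 * 0.99619 / 141.62 = 0.084667

0.084667


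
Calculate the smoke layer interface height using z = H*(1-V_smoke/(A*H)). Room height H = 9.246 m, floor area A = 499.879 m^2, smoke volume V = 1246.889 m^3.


V/(A*H) = 0.26978
1 - 0.26978 = 0.73022
z = 9.246 * 0.73022 = 6.7516 m

6.7516 m


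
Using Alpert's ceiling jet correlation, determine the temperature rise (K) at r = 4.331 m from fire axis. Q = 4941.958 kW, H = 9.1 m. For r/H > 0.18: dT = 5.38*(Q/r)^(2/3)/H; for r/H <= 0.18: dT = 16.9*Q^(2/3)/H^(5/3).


r/H = 4.331 / 9.1 = 0.47593
r/H > 0.18, so dT = 5.38*(Q/r)^(2/3)/H
Q/r = 1141.1
(Q/r)^(2/3) = 109.20
dT = 5.38 * 109.20 / 9.1 = 64.558 K

64.558 K


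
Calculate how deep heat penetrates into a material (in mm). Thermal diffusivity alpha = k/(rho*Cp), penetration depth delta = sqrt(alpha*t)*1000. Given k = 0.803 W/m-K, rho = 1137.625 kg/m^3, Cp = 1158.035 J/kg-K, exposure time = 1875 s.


alpha = 0.803 / (1137.625 * 1158.035) = 6.0953e-07 m^2/s
alpha * t = 0.0011429
delta = sqrt(0.0011429) * 1000 = 33.806 mm

33.806 mm


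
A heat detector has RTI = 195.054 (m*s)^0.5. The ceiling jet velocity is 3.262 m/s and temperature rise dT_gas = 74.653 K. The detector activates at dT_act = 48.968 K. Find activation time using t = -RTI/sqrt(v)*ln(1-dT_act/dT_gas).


dT_act/dT_gas = 0.65594
ln(1 - 0.65594) = -1.0669
t = -195.054 / sqrt(3.262) * -1.0669 = 115.23 s

115.23 s


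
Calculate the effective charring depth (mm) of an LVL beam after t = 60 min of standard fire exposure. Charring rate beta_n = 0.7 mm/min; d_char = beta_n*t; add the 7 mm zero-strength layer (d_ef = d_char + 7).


d_char = 0.7 * 60 = 42 mm
d_ef = 42 + 1.0*7 = 49 mm

49 mm


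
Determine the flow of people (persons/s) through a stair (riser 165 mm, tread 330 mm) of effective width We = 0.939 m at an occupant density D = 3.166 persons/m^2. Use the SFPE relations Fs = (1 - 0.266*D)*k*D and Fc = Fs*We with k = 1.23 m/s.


1 - 0.266*D = 1 - 0.266*3.166 = 0.15784
Fs = 0.15784 * 1.23 * 3.166 = 0.61467 persons/(s*m)
Fc = 0.61467 * 0.939 = 0.57718 persons/s

0.57718 persons/s


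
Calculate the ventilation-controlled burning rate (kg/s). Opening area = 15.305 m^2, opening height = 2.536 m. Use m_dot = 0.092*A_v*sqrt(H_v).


sqrt(H_v) = 1.5925
m_dot = 0.092 * 15.305 * 1.5925 = 2.2423 kg/s

2.2423 kg/s


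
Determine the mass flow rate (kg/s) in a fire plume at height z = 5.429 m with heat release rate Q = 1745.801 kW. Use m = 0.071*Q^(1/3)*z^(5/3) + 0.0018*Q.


Q^(1/3) = 12.041
z^(5/3) = 16.770
First term = 0.071 * 12.041 * 16.770 = 14.337
Second term = 0.0018 * 1745.801 = 3.1424
m = 17.479 kg/s

17.479 kg/s


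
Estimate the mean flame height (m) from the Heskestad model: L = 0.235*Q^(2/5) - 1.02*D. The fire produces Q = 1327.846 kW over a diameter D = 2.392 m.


Q^(2/5) = 17.752
0.235 * Q^(2/5) = 4.1718
1.02 * D = 2.4398
L = 1.7320 m

1.7320 m


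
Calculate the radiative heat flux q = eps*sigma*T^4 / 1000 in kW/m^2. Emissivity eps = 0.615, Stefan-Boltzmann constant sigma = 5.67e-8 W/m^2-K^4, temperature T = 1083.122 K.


T^4 = 1.3763e+12
q = 0.615 * 5.67e-8 * 1.3763e+12 / 1000 = 47.992 kW/m^2

47.992 kW/m^2


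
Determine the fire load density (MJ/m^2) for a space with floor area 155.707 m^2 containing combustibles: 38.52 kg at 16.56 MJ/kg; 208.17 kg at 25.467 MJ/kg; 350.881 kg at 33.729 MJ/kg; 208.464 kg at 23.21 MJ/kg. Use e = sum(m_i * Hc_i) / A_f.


Total energy = 38.52*16.56 + 208.17*25.467 + 350.881*33.729 + 208.464*23.21
= 637.8912 + 5301.465 + 11834.87 + 4838.449
= 22612.67 MJ
e = 22612.67 / 155.707 = 145.23 MJ/m^2

145.23 MJ/m^2


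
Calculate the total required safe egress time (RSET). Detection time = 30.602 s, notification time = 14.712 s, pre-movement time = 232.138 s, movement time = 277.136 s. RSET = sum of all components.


Total = 30.602 + 14.712 + 232.138 + 277.136 = 554.588 s

554.588 s


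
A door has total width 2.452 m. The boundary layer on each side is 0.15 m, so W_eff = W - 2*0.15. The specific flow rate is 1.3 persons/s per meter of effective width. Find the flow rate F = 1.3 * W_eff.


W_eff = 2.452 - 0.30 = 2.152 m
F = 1.3 * 2.152 = 2.7976 persons/s

2.7976 persons/s


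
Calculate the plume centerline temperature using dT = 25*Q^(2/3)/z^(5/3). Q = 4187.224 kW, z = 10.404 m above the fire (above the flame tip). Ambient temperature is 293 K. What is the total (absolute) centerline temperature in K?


Q^(2/3) = 259.79
z^(5/3) = 49.583
dT = 25 * 259.79 / 49.583 = 130.99 K
T = 293 + 130.99 = 423.99 K

423.99 K


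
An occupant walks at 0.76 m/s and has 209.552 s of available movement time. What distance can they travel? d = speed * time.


d = 0.76 * 209.552 = 159.26 m

159.26 m


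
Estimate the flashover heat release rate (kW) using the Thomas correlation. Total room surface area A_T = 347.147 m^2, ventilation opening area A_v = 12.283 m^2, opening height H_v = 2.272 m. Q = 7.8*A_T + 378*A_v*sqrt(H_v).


7.8*A_T = 2707.7
sqrt(H_v) = 1.5073
378*A_v*sqrt(H_v) = 6998.4
Q = 2707.7 + 6998.4 = 9706.2 kW

9706.2 kW


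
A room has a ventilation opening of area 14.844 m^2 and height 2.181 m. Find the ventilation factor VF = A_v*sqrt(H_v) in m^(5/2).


sqrt(H_v) = 1.4768
VF = 14.844 * 1.4768 = 21.922 m^(5/2)

21.922 m^(5/2)


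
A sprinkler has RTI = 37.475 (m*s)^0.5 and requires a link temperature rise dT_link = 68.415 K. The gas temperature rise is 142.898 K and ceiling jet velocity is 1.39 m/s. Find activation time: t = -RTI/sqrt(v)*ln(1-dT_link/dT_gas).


dT_link/dT_gas = 0.47877
ln(1 - 0.47877) = -0.65156
t = -37.475 / sqrt(1.39) * -0.65156 = 20.710 s

20.710 s


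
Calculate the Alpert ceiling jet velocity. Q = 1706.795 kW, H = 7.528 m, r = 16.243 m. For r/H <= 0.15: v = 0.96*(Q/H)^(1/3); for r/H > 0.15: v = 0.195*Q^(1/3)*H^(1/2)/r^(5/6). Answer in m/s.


r/H = 16.243 / 7.528 = 2.1577
r/H > 0.15, so v = 0.195*Q^(1/3)*H^(1/2)/r^(5/6)
Q^(1/3) = 11.951
H^(1/2) = 2.7437
r^(5/6) = 10.207
v = 0.195 * 11.951 * 2.7437 / 10.207 = 0.62644 m/s

0.62644 m/s


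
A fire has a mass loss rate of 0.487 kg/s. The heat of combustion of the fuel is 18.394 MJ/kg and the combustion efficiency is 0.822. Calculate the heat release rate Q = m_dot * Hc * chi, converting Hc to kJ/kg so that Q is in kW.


Hc = 18.394 MJ/kg = 18.394 * 1000 kJ/kg = 18394 kJ/kg
Q = 0.487 kg/s * 18394 kJ/kg * 0.822 = 7363.4 kW

7363.4 kW


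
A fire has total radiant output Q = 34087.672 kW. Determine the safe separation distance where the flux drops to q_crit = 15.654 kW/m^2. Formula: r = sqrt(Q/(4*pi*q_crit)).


4*pi*q_crit = 196.71
Q/(4*pi*q_crit) = 173.29
r = sqrt(173.29) = 13.164 m

13.164 m


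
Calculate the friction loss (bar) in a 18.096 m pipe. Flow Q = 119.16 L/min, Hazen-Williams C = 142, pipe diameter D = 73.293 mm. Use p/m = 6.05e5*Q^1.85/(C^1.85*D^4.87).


Q^1.85 = 6931.7
C^1.85 = 9588.1
D^4.87 = 1.2102e+09
p/m = 0.00036142 bar/m
p_total = 0.00036142 * 18.096 = 0.0065402 bar

0.0065402 bar


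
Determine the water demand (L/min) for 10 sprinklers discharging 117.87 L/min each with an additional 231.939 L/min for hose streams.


Sprinkler demand = 10 * 117.87 = 1178.7 L/min
Total = 1178.7 + 231.939 = 1410.639 L/min

1410.639 L/min


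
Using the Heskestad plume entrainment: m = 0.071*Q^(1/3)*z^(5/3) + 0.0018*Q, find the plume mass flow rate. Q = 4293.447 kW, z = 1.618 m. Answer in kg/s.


Q^(1/3) = 16.253
z^(5/3) = 2.2300
First term = 0.071 * 16.253 * 2.2300 = 2.5733
Second term = 0.0018 * 4293.447 = 7.7282
m = 10.302 kg/s

10.302 kg/s


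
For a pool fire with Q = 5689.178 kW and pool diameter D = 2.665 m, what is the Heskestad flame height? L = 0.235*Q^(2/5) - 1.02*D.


Q^(2/5) = 31.770
0.235 * Q^(2/5) = 7.4660
1.02 * D = 2.7183
L = 4.7477 m

4.7477 m


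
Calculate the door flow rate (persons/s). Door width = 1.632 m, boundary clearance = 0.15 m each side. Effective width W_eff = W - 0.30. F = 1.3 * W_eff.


W_eff = 1.632 - 0.30 = 1.332 m
F = 1.3 * 1.332 = 1.7316 persons/s

1.7316 persons/s


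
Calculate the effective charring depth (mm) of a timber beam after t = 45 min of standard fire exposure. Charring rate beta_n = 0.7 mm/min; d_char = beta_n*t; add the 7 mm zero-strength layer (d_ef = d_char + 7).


d_char = 0.7 * 45 = 31.5 mm
d_ef = 31.5 + 1.0*7 = 38.5 mm

38.5 mm


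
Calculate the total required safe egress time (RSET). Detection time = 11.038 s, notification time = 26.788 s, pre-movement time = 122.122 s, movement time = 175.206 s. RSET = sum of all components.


Total = 11.038 + 26.788 + 122.122 + 175.206 = 335.154 s

335.154 s


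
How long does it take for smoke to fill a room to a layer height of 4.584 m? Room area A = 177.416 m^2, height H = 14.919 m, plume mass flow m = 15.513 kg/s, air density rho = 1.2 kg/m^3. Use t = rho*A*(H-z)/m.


H - z = 10.335 m
t = 1.2 * 177.416 * 10.335 / 15.513 = 141.84 s

141.84 s


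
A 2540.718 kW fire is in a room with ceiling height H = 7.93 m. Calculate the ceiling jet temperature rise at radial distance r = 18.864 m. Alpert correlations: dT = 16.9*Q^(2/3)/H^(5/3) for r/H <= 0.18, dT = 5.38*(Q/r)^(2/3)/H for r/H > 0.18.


r/H = 18.864 / 7.93 = 2.3788
r/H > 0.18, so dT = 5.38*(Q/r)^(2/3)/H
Q/r = 134.69
(Q/r)^(2/3) = 26.275
dT = 5.38 * 26.275 / 7.93 = 17.826 K

17.826 K


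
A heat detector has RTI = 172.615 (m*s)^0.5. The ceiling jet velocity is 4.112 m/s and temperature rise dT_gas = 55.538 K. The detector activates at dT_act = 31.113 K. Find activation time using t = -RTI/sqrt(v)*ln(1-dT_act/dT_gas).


dT_act/dT_gas = 0.56021
ln(1 - 0.56021) = -0.82146
t = -172.615 / sqrt(4.112) * -0.82146 = 69.926 s

69.926 s


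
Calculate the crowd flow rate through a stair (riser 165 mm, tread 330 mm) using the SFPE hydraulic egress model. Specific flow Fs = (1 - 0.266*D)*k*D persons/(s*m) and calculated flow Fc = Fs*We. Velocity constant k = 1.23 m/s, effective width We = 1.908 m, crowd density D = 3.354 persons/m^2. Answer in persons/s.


1 - 0.266*D = 1 - 0.266*3.354 = 0.10784
Fs = 0.10784 * 1.23 * 3.354 = 0.44487 persons/(s*m)
Fc = 0.44487 * 1.908 = 0.84881 persons/s

0.84881 persons/s


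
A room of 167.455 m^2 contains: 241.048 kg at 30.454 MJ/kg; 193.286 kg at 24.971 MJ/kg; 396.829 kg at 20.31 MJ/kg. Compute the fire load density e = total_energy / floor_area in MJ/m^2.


Total energy = 241.048*30.454 + 193.286*24.971 + 396.829*20.31
= 7340.876 + 4826.545 + 8059.597
= 20227.02 MJ
e = 20227.02 / 167.455 = 120.79 MJ/m^2

120.79 MJ/m^2


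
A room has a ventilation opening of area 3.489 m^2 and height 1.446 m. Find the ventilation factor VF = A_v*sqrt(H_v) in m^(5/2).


sqrt(H_v) = 1.2025
VF = 3.489 * 1.2025 = 4.1955 m^(5/2)

4.1955 m^(5/2)


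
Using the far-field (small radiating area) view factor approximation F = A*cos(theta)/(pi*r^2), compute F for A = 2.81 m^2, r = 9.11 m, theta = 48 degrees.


cos(48 deg) = 0.66913
pi*r^2 = 260.73
F = 2.81 * 0.66913 / 260.73 = 0.0072116

0.0072116


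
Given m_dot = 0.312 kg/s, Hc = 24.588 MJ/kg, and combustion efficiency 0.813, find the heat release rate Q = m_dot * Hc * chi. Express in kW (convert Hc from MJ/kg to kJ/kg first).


Hc = 24.588 MJ/kg = 24.588 * 1000 kJ/kg = 24588 kJ/kg
Q = 0.312 kg/s * 24588 kJ/kg * 0.813 = 6236.9 kW

6236.9 kW


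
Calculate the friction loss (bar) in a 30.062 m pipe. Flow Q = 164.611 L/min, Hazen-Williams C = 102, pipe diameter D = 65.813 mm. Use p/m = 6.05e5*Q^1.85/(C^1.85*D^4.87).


Q^1.85 = 12602
C^1.85 = 5198.9
D^4.87 = 7.1644e+08
p/m = 0.0020470 bar/m
p_total = 0.0020470 * 30.062 = 0.061537 bar

0.061537 bar


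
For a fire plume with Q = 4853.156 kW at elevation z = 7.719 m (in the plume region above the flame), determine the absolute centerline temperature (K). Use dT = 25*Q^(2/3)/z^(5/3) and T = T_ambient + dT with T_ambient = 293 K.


Q^(2/3) = 286.65
z^(5/3) = 30.149
dT = 25 * 286.65 / 30.149 = 237.70 K
T = 293 + 237.70 = 530.70 K

530.70 K


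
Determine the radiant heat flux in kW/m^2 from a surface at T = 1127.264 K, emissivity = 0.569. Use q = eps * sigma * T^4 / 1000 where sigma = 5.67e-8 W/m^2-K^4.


T^4 = 1.6147e+12
q = 0.569 * 5.67e-8 * 1.6147e+12 / 1000 = 52.095 kW/m^2

52.095 kW/m^2


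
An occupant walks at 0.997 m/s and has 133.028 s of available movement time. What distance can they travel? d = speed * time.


d = 0.997 * 133.028 = 132.63 m

132.63 m


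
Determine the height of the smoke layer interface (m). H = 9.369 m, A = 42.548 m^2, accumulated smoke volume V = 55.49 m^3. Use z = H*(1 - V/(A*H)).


V/(A*H) = 0.13920
1 - 0.13920 = 0.86080
z = 9.369 * 0.86080 = 8.0648 m

8.0648 m


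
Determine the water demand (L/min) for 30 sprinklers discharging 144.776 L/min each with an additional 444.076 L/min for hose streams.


Sprinkler demand = 30 * 144.776 = 4343.28 L/min
Total = 4343.28 + 444.076 = 4787.356 L/min

4787.356 L/min


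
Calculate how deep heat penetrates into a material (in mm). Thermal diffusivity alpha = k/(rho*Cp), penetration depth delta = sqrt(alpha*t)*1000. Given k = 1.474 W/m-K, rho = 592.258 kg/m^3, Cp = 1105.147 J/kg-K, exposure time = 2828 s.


alpha = 1.474 / (592.258 * 1105.147) = 2.2520e-06 m^2/s
alpha * t = 0.0063686
delta = sqrt(0.0063686) * 1000 = 79.804 mm

79.804 mm


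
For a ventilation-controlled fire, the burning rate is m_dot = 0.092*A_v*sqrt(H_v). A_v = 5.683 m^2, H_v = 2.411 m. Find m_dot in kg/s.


sqrt(H_v) = 1.5527
m_dot = 0.092 * 5.683 * 1.5527 = 0.81183 kg/s

0.81183 kg/s


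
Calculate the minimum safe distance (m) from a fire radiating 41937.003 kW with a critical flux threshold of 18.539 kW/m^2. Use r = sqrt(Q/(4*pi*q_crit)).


4*pi*q_crit = 232.97
Q/(4*pi*q_crit) = 180.01
r = sqrt(180.01) = 13.417 m

13.417 m


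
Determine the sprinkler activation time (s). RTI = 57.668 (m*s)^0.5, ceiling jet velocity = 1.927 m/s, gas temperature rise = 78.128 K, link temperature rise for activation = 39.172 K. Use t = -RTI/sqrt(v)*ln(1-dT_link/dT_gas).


dT_link/dT_gas = 0.50138
ln(1 - 0.50138) = -0.69592
t = -57.668 / sqrt(1.927) * -0.69592 = 28.910 s

28.910 s


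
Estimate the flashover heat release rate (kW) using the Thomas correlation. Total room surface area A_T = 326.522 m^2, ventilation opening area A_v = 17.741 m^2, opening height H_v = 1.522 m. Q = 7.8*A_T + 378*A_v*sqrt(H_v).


7.8*A_T = 2546.9
sqrt(H_v) = 1.2337
378*A_v*sqrt(H_v) = 8273.3
Q = 2546.9 + 8273.3 = 10820 kW

10820 kW


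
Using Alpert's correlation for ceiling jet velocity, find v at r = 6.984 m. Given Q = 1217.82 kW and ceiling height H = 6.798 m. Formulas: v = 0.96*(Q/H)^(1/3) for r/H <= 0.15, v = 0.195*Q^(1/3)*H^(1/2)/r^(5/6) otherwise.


r/H = 6.984 / 6.798 = 1.0274
r/H > 0.15, so v = 0.195*Q^(1/3)*H^(1/2)/r^(5/6)
Q^(1/3) = 10.679
H^(1/2) = 2.6073
r^(5/6) = 5.0515
v = 0.195 * 10.679 * 2.6073 / 5.0515 = 1.0748 m/s

1.0748 m/s


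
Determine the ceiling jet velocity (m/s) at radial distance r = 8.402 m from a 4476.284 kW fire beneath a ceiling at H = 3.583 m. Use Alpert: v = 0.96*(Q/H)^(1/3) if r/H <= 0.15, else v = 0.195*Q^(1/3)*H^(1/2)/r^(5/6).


r/H = 8.402 / 3.583 = 2.3450
r/H > 0.15, so v = 0.195*Q^(1/3)*H^(1/2)/r^(5/6)
Q^(1/3) = 16.481
H^(1/2) = 1.8929
r^(5/6) = 5.8928
v = 0.195 * 16.481 * 1.8929 / 5.8928 = 1.0323 m/s

1.0323 m/s


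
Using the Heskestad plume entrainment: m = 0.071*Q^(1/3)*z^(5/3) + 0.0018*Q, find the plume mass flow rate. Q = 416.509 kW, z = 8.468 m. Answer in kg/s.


Q^(1/3) = 7.4681
z^(5/3) = 35.180
First term = 0.071 * 7.4681 * 35.180 = 18.654
Second term = 0.0018 * 416.509 = 0.74972
m = 19.404 kg/s

19.404 kg/s


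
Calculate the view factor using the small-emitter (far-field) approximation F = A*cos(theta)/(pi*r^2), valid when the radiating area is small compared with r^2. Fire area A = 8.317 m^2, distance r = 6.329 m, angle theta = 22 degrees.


cos(22 deg) = 0.92718
pi*r^2 = 125.84
F = 8.317 * 0.92718 / 125.84 = 0.061279

0.061279


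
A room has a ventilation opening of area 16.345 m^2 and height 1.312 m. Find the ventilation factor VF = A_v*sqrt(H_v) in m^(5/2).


sqrt(H_v) = 1.1454
VF = 16.345 * 1.1454 = 18.722 m^(5/2)

18.722 m^(5/2)


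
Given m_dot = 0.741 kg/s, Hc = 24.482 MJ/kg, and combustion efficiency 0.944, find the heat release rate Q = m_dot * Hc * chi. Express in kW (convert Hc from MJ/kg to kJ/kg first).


Hc = 24.482 MJ/kg = 24.482 * 1000 kJ/kg = 24482 kJ/kg
Q = 0.741 kg/s * 24482 kJ/kg * 0.944 = 17125 kW

17125 kW


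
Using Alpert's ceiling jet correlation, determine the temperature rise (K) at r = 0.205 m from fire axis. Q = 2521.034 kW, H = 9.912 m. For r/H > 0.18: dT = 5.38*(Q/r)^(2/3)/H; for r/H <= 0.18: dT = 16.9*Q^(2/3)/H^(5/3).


r/H = 0.205 / 9.912 = 0.020682
r/H <= 0.18, so dT = 16.9*Q^(2/3)/H^(5/3)
Q^(2/3) = 185.23
H^(5/3) = 45.737
dT = 16.9 * 185.23 / 45.737 = 68.444 K

68.444 K
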